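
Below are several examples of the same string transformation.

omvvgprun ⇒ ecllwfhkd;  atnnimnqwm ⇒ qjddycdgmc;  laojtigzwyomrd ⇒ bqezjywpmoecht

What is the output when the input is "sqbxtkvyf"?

In each case the input is transformed by: shift every letter 10 places backward in the alphabet (wrapping around).
On "sqbxtkvyf" that produces "igrnjalov".

igrnjalov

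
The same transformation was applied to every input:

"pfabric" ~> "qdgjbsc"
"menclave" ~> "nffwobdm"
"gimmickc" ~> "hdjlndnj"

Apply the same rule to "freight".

gusifhj

What's happening: take characters alternately from the front and the back (1st, last, 2nd, 2nd-last, ...), then shift every letter 1 place forward in the alphabet (wrapping around).
For "freight" the result is "gusifhj".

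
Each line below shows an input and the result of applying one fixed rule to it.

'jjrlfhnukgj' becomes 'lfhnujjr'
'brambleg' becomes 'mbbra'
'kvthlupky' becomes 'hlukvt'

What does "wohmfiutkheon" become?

Rule — delete the last 3 characters, then move the first 3 characters to the end (rotate left by 3).
On "wohmfiutkheon" that produces "mfiutkhwoh".

mfiutkhwoh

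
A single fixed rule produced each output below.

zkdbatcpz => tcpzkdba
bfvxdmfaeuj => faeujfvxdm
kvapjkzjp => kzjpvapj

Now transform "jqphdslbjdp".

lbjdpqphds

Looking at the pairs, the operation is to delete the first character, then swap the front and back halves of the string.
For "jqphdslbjdp", step one produces "qphdslbjdp"; step two turns that into "lbjdpqphds".
(Check on "kvapjkzjp": → "vapjkzjp" → "kzjpvapj" ✓)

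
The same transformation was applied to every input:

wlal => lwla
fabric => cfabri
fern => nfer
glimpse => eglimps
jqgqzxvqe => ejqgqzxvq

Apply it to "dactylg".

The transformation: move the last character to the front.
On "dactylg" that produces "gdactyl".

gdactyl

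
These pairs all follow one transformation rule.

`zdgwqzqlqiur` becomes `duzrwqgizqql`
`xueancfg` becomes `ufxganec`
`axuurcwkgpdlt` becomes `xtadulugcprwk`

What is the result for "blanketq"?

Each output is the input with this applied: swap each adjacent pair of characters (1↔2, 3↔4, ...), then take characters alternately from the front and the back (1st, last, 2nd, 2nd-last, ...).
For "blanketq", step one produces "lbnaekqt"; step two turns that into "ltbqnkae".

ltbqnkae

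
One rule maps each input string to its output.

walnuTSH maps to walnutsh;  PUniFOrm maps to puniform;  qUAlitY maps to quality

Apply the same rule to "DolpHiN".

The pattern: convert every letter to lowercase.
Doing the same to "DolpHiN": "dolphin".

dolphin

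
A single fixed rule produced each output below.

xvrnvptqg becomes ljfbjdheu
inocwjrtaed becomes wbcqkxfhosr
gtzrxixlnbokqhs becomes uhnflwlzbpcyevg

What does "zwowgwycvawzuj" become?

The transformation: shift every letter 12 places backward in the alphabet (wrapping around).
Doing the same to "zwowgwycvawzuj": "nkckukmqjoknix".

nkckukmqjoknix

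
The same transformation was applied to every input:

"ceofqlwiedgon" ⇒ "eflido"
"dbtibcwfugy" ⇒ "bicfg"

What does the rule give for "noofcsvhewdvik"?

ofshwvk

In each case the input is transformed by: keep every other character starting from the second (positions 2nd, 4th, 6th, ...).
"noofcsvhewdvik" → "ofshwvk".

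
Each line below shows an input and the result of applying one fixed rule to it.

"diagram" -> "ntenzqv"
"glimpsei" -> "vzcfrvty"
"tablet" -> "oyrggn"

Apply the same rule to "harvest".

eirfgun

The rule is to move the first 2 characters to the end (rotate left by 2), then shift every letter 13 places forward in the alphabet (wrapping around) — i.e. ROT13.
"harvest" → "rvestha" → "eirfgun".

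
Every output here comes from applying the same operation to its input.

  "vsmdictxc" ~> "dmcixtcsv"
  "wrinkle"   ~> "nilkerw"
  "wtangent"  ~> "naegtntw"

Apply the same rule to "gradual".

Rule — swap each adjacent pair of characters (1↔2, 3↔4, ...), then move the first 2 characters to the end (rotate left by 2).
Starting from "gradual": after the first operation, "rgdaaul"; after the second, "daaulrg".

daaulrg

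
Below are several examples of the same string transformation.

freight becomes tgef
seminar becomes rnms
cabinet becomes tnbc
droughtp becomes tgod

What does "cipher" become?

epc

The transformation: keep every other character starting from the first (positions 1st, 3rd, 5th, ...), then reverse the string.
For "cipher", step one produces "cpe"; step two turns that into "epc".
(Check on "freight": → "fegt" → "tgef" ✓)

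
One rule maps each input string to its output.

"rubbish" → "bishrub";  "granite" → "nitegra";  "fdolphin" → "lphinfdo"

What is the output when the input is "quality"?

lityqua

Each output is the input with this applied: move the first 3 characters to the end (rotate left by 3).
Doing the same to "quality": "lityqua".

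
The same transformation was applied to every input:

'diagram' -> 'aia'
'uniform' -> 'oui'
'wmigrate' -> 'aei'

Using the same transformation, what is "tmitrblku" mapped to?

The transformation: move the last 3 characters to the front (rotate right by 3), then keep only the vowels.
"tmitrblku" → "lkutmitrb" → "ui".
(Check on "uniform": → "ormunif" → "oui" ✓)

ui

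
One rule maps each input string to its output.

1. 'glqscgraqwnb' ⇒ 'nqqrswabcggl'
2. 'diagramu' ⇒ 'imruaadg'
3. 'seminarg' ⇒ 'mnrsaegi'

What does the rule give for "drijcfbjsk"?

Looking at the pairs, the operation is to sort the characters into alphabetical order, then swap the front and back halves of the string.
So "drijcfbjsk" becomes "jjkrsbcdfi".
(Check on "glqscgraqwnb": → "abcgglnqqrsw" → "nqqrswabcggl" ✓)

jjkrsbcdfi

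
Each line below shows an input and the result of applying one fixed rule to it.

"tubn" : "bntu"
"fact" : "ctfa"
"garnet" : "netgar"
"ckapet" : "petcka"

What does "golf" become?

lfgo

The transformation: swap the front and back halves of the string.
For "golf" the result is "lfgo".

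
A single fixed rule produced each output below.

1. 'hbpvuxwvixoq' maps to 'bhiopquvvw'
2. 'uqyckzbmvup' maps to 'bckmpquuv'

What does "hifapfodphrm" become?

Each output is the input with this applied: sort the characters into alphabetical order, then delete the last 2 characters.
For "hifapfodphrm", step one produces "adffhhimoppr"; step two turns that into "adffhhimop".

adffhhimop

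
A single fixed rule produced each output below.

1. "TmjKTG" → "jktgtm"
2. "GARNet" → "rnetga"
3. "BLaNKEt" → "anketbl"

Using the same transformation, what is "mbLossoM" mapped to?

lossommb

The pattern: move the first 2 characters to the end (rotate left by 2), then convert every letter to lowercase.
"mbLossoM" → "LossoMmb" → "lossommb".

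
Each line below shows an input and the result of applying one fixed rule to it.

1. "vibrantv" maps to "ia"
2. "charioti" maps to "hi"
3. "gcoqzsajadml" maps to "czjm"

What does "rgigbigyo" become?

What's happening: delete the last character, then keep one character in every 3, starting at position 2 (positions 2nd, 5th, 8th, ...).
Applying both steps to "rgigbigyo": "rgigbigy", then "gby".

gby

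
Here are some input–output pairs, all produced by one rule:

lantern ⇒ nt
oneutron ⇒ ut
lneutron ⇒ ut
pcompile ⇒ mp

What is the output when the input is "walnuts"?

Rule — move the last 3 characters to the front (rotate right by 3), then keep only the last 2 characters.
For "walnuts", step one produces "utswaln"; step two turns that into "ln".
(Check on "pcompile": → "ilepcomp" → "mp" ✓)

ln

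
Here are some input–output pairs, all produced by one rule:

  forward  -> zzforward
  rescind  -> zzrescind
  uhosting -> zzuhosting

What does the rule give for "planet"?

The pattern: prepend "zz".
So "planet" becomes "zzplanet".

zzplanet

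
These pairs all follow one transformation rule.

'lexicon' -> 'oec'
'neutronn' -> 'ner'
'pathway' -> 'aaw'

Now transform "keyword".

reo

Rule — move the last 2 characters to the front (rotate right by 2), then keep one character in every 3, starting at position 1 (positions 1st, 4th, 7th, ...).
For "keyword", step one produces "rdkeywo"; step two turns that into "reo".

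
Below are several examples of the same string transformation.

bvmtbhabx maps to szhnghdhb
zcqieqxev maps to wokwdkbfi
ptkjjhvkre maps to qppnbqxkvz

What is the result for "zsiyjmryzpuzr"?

oepsxefvafxfy

What's happening: shift every letter 6 places forward in the alphabet (wrapping around), then move the first 2 characters to the end (rotate left by 2).
For "zsiyjmryzpuzr", step one produces "fyoepsxefvafx"; step two turns that into "oepsxefvafxfy".
(Check on "ptkjjhvkre": → "vzqppnbqxk" → "qppnbqxkvz" ✓)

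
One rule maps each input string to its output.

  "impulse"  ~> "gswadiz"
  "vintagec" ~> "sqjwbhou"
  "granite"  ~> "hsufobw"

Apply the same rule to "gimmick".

The pattern: shift every letter 12 places backward in the alphabet (wrapping around), then move the last 2 characters to the front (rotate right by 2).
Starting from "gimmick": after the first operation, "uwaawqy"; after the second, "qyuwaaw".

qyuwaaw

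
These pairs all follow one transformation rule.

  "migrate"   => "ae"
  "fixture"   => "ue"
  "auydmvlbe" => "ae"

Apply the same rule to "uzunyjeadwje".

In each case the input is transformed by: keep every other character starting from the first (positions 1st, 3rd, 5th, ...), then keep only the vowels.
For "uzunyjeadwje", step one produces "uuyedj"; step two turns that into "uue".

uue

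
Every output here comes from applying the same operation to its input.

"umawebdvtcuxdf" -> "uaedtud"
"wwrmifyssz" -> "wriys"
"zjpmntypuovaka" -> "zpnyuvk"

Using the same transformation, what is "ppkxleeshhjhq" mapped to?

Each output is the input with this applied: keep every other character starting from the first (positions 1st, 3rd, 5th, ...).
"ppkxleeshhjhq" → "pklehjq".

pklehjq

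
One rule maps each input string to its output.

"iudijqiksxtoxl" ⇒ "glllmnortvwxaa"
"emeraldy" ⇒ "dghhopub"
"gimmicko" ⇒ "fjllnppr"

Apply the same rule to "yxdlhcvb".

efgkoyab

In each case the input is transformed by: sort the characters into alphabetical order, then shift every letter 3 places forward in the alphabet (wrapping around).
Applying both steps to "yxdlhcvb": "bcdhlvxy", then "efgkoyab".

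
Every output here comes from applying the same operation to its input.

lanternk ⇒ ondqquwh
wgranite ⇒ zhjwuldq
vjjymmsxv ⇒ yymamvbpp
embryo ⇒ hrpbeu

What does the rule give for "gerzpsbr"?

juheuvcs

The transformation: take characters alternately from the front and the back (1st, last, 2nd, 2nd-last, ...), then shift every letter 3 places forward in the alphabet (wrapping around).
"gerzpsbr" → "grebrszp" → "juheuvcs".
(Check on "embryo": → "eomybr" → "hrpbeu" ✓)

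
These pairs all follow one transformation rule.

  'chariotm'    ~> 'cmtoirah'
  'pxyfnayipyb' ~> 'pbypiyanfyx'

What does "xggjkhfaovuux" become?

xxuuvoafhkjgg

The pattern: reverse the string, then move the last character to the front.
On "xggjkhfaovuux": the first step gives "xuuvoafhkjggx", and the second then gives "xxuuvoafhkjgg".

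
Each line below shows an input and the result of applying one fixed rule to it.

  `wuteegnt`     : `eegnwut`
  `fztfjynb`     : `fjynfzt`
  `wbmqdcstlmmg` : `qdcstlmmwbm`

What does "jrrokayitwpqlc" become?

The pattern: delete the last character, then move the first 3 characters to the end (rotate left by 3).
"jrrokayitwpqlc" → "okayitwpqljrr".

okayitwpqljrr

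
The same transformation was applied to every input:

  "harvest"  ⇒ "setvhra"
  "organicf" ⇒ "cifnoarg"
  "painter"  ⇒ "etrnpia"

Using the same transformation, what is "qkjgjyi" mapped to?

yjigqjk

The pattern: move the last 2 characters to the front (rotate right by 2), then take characters alternately from the front and the back (1st, last, 2nd, 2nd-last, ...).
For "qkjgjyi", step one produces "yiqkjgj"; step two turns that into "yjigqjk".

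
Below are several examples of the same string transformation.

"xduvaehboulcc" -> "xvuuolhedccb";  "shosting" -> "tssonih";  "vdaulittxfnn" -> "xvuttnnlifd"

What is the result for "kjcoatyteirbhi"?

yttrokjiihecb

Rule — sort the characters into reverse alphabetical order, then delete the last character.
For "kjcoatyteirbhi", step one produces "yttrokjiihecba"; step two turns that into "yttrokjiihecb".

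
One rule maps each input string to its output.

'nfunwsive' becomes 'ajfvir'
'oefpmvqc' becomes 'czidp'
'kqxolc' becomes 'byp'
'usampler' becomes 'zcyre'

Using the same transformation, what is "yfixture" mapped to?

Each output is the input with this applied: shift every letter 13 places forward in the alphabet (wrapping around) — i.e. ROT13, then delete the first 3 characters.
Starting from "yfixture": after the first operation, "lsvkgher"; after the second, "kgher".

kgher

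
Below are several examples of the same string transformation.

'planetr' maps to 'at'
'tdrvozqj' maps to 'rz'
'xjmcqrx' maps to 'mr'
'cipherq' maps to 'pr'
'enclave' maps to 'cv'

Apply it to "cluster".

Rule — keep one character in every 3, starting at position 3 (positions 3rd, 6th, 9th, ...).
Doing the same to "cluster": "ue".

ue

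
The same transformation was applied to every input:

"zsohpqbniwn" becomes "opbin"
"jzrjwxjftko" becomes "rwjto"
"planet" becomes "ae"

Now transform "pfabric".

The rule is to delete the first character, then keep every other character starting from the second (positions 2nd, 4th, 6th, ...).
Working it through for "pfabric": intermediate "fabric", final "arc".

arc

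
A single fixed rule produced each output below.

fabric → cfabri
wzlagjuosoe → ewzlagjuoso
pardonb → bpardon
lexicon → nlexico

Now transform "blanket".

tblanke

Looking at the pairs, the operation is to move the last character to the front.
"blanket" → "tblanke".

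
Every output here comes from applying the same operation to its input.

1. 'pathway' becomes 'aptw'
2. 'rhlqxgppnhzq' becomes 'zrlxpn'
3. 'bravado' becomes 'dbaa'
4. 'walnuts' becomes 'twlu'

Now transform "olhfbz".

The transformation: move the last 2 characters to the front (rotate right by 2), then keep every other character starting from the first (positions 1st, 3rd, 5th, ...).
"olhfbz" → "bzolhf" → "boh".

boh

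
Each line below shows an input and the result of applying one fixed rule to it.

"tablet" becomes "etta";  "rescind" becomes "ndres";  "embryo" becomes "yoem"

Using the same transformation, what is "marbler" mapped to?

Rule — move the last 2 characters to the front (rotate right by 2), then delete the last 2 characters.
Starting from "marbler": after the first operation, "ermarbl"; after the second, "ermar".

ermar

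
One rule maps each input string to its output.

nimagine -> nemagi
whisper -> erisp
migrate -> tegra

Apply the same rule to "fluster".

erust

The rule is to delete the first 2 characters, then move the last 2 characters to the front (rotate right by 2).
Applying that to "fluster" gives "erust".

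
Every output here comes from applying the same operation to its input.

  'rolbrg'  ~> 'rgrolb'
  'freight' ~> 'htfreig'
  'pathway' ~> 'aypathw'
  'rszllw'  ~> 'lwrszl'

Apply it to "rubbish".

shrubbi

The rule is to move the last 2 characters to the front (rotate right by 2).
Doing the same to "rubbish": "shrubbi".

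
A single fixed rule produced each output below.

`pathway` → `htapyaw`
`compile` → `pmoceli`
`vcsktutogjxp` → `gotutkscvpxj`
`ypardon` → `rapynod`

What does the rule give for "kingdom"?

gnikmod

Looking at the pairs, the operation is to move the last 3 characters to the front (rotate right by 3), then reverse the string.
"kingdom" → "domking" → "gnikmod".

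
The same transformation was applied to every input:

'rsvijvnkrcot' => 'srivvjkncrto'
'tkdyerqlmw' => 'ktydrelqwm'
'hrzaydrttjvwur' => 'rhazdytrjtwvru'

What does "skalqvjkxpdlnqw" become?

kslavqkjpxldqnw

The transformation: swap each adjacent pair of characters (1↔2, 3↔4, ...).
So "skalqvjkxpdlnqw" becomes "kslavqkjpxldqnw".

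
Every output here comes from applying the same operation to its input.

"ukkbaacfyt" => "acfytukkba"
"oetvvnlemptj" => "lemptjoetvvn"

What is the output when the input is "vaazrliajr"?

liajrvaazr

Rule — swap the front and back halves of the string.
For "vaazrliajr" the result is "liajrvaazr".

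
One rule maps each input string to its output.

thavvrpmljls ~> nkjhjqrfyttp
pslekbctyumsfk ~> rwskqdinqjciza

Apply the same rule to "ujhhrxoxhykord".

vfwimpbshffpvm

What's happening: shift every letter 2 places backward in the alphabet (wrapping around), then swap the front and back halves of the string.
Applying both steps to "ujhhrxoxhykord": "shffpvmvfwimpb", then "vfwimpbshffpvm".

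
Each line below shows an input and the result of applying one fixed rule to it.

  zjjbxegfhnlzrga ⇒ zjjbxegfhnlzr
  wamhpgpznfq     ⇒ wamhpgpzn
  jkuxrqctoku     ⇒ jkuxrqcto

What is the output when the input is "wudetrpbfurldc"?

wudetrpbfurl

The pattern: delete the last 2 characters.
So "wudetrpbfurldc" becomes "wudetrpbfurl".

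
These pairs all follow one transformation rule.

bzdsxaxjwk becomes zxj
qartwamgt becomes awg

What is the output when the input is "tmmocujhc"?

The pattern: keep one character in every 3, starting at position 2 (positions 2nd, 5th, 8th, ...).
For "tmmocujhc" the result is "mch".

mch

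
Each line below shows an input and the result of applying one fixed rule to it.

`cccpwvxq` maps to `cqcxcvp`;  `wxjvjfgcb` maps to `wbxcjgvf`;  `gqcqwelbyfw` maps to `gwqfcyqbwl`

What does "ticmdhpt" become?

Each output is the input with this applied: take characters alternately from the front and the back (1st, last, 2nd, 2nd-last, ...), then delete the last character.
Working it through for "ticmdhpt": intermediate "ttipchmd", final "ttipchm".

ttipchm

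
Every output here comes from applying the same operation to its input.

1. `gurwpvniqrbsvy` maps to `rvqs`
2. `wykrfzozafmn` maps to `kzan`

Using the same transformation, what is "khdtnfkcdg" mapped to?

Rule — keep one character in every 3, starting at position 3 (positions 3rd, 6th, 9th, ...).
Applying that to "khdtnfkcdg" gives "dfd".

dfd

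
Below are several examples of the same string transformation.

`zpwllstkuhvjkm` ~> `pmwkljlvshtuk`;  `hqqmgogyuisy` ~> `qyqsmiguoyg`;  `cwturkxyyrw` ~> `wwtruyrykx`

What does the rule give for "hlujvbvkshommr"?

The pattern: delete the first character, then take characters alternately from the front and the back (1st, last, 2nd, 2nd-last, ...).
Working it through for "hlujvbvkshommr": intermediate "lujvbvkshommr", final "lrumjmvobhvsk".

lrumjmvobhvsk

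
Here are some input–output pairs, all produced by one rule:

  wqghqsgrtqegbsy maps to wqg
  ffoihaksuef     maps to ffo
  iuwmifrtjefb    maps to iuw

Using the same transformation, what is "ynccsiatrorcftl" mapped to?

The pattern: keep only the first 3 characters.
On "ynccsiatrorcftl" that produces "ync".

ync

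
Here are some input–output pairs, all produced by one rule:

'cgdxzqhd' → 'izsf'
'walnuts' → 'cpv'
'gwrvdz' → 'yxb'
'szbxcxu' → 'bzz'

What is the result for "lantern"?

Rule — shift every letter 2 places forward in the alphabet (wrapping around), then keep every other character starting from the second (positions 2nd, 4th, 6th, ...).
For "lantern" the result is "cvt".

cvt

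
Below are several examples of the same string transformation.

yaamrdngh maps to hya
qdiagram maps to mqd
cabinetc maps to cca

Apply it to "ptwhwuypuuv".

vpt

Rule — move the last character to the front, then keep only the first 3 characters.
Applying that to "ptwhwuypuuv" gives "vpt".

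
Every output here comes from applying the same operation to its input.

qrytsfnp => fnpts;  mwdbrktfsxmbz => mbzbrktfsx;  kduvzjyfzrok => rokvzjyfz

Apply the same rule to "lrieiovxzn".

Rule — delete the first 3 characters, then move the last 3 characters to the front (rotate right by 3).
On "lrieiovxzn": the first step gives "eiovxzn", and the second then gives "xzneiov".
(Check on "mwdbrktfsxmbz": → "brktfsxmbz" → "mbzbrktfsx" ✓)

xzneiov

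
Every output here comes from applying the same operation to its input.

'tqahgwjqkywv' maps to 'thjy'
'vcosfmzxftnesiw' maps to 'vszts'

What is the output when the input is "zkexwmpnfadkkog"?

zxpak

The pattern: keep one character in every 3, starting at position 1 (positions 1st, 4th, 7th, ...).
So "zkexwmpnfadkkog" becomes "zxpak".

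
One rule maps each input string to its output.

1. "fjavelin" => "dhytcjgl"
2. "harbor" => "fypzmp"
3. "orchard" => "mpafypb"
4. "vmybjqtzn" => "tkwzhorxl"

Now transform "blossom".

Rule — shift every letter 2 places backward in the alphabet (wrapping around).
On "blossom" that produces "zjmqqmk".

zjmqqmk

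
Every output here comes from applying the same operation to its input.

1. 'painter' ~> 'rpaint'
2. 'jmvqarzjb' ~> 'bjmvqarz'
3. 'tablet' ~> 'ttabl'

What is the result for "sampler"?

rsampl

The transformation: move the last character to the front, then delete the last character.
Starting from "sampler": after the first operation, "rsample"; after the second, "rsampl".
(Check on "tablet": → "ttable" → "ttabl" ✓)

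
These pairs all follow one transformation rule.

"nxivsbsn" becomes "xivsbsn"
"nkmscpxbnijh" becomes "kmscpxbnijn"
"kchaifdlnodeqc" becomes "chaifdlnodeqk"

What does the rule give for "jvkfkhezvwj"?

In each case the input is transformed by: delete the last character, then move the first character to the end.
Applying both steps to "jvkfkhezvwj": "jvkfkhezvw", then "vkfkhezvwj".

vkfkhezvwj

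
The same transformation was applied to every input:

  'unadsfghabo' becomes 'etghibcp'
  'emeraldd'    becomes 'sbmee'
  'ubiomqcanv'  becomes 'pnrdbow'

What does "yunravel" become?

sbwfm

Looking at the pairs, the operation is to delete the first 3 characters, then shift every letter 1 place forward in the alphabet (wrapping around).
For "yunravel", step one produces "ravel"; step two turns that into "sbwfm".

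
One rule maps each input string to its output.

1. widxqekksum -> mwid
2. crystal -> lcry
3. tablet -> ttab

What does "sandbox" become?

xsan

The transformation: move the last character to the front, then keep only the first 4 characters.
Working it through for "sandbox": intermediate "xsandbo", final "xsan".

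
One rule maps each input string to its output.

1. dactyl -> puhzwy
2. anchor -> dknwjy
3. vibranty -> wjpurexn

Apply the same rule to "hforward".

Each output is the input with this applied: swap the front and back halves of the string, then shift every letter 4 places backward in the alphabet (wrapping around).
Applying that to "hforward" gives "swnzdbkn".

swnzdbkn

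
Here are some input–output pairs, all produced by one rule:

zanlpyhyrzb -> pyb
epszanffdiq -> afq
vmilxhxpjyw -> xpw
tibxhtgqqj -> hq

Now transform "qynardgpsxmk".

Each output is the input with this applied: delete the first 3 characters, then keep one character in every 3, starting at position 2 (positions 2nd, 5th, 8th, ...).
Applying both steps to "qynardgpsxmk": "ardgpsxmk", then "rpm".
(Check on "zanlpyhyrzb": → "lpyhyrzb" → "pyb" ✓)

rpm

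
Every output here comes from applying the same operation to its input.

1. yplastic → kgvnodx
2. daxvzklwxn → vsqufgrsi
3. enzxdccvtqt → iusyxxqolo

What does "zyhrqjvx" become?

In each case the input is transformed by: shift every letter 5 places backward in the alphabet (wrapping around), then delete the first character.
Applying both steps to "zyhrqjvx": "utcmleqs", then "tcmleqs".
(Check on "daxvzklwxn": → "yvsqufgrsi" → "vsqufgrsi" ✓)

tcmleqs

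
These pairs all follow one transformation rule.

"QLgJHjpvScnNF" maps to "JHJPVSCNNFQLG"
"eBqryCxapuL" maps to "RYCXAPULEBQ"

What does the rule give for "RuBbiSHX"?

What's happening: move the first 3 characters to the end (rotate left by 3), then convert every letter to uppercase.
On "RuBbiSHX": the first step gives "biSHXRuB", and the second then gives "BISHXRUB".

BISHXRUB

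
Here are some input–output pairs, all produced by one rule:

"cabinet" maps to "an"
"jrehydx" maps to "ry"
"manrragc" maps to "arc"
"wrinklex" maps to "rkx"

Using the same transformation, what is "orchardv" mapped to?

In each case the input is transformed by: keep one character in every 3, starting at position 2 (positions 2nd, 5th, 8th, ...).
On "orchardv" that produces "rav".

rav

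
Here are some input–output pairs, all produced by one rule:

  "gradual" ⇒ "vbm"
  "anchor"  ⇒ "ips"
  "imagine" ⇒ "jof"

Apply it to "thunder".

efs

The pattern: shift every letter 1 place forward in the alphabet (wrapping around), then keep only the last 3 characters.
On "thunder": the first step gives "uivoefs", and the second then gives "efs".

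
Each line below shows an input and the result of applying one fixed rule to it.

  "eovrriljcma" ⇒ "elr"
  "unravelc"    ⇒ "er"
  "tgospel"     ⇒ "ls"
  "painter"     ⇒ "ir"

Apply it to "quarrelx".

In each case the input is transformed by: sort the characters into alphabetical order, then keep one character in every 3, starting at position 3 (positions 3rd, 6th, 9th, ...).
Working it through for "quarrelx": intermediate "aelqrrux", final "lr".

lr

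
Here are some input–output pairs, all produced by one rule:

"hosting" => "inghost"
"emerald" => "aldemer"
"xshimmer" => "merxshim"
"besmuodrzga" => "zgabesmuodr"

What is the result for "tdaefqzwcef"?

ceftdaefqzw

The rule is to move the last 3 characters to the front (rotate right by 3).
Doing the same to "tdaefqzwcef": "ceftdaefqzw".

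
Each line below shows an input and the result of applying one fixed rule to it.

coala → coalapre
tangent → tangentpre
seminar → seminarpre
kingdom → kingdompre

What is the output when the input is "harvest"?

The transformation: append "pre".
On "harvest" that produces "harvestpre".

harvestpre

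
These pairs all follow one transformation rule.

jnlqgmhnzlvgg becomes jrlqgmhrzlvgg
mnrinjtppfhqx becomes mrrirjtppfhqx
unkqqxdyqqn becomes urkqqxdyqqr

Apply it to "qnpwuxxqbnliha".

qrpwuxxqbrliha

What's happening: replace every "n" with "r".
Applying that to "qnpwuxxqbnliha" gives "qrpwuxxqbrliha".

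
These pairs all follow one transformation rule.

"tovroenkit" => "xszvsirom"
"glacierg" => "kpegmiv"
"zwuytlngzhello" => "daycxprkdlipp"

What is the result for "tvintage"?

In each case the input is transformed by: shift every letter 4 places forward in the alphabet (wrapping around), then delete the last character.
On "tvintage": the first step gives "xzmrxeki", and the second then gives "xzmrxek".

xzmrxek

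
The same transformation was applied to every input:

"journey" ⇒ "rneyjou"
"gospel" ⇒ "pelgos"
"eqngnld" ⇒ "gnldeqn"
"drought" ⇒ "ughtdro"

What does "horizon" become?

The pattern: move the first 3 characters to the end (rotate left by 3).
Applying that to "horizon" gives "izonhor".

izonhor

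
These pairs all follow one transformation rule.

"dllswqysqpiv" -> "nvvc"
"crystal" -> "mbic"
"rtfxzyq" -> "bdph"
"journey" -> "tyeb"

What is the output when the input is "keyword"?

The pattern: shift every letter 10 places forward in the alphabet (wrapping around), then keep only the first 4 characters.
Working it through for "keyword": intermediate "uoigybn", final "uoig".

uoig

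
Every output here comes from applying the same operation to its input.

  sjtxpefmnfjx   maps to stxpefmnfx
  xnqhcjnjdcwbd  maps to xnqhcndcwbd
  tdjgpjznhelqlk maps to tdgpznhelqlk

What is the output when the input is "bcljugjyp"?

Looking at the pairs, the operation is to remove every "j".
"bcljugjyp" → "bclugyp".

bclugyp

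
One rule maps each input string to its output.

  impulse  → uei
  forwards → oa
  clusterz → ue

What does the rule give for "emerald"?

The pattern: move the first character to the end, then keep only the vowels.
Starting from "emerald": after the first operation, "meralde"; after the second, "eae".
(Check on "impulse": → "mpulsei" → "uei" ✓)

eae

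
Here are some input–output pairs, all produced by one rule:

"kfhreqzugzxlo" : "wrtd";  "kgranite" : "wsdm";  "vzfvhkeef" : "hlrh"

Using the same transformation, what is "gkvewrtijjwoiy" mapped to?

What's happening: shift every letter 12 places forward in the alphabet (wrapping around), then keep only the first 4 characters.
"gkvewrtijjwoiy" → "swhqidfuvviauk" → "swhq".

swhq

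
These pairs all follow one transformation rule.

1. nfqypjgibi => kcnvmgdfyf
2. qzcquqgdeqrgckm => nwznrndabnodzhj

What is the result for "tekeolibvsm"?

qbhblifyspj

Rule — shift every letter 3 places backward in the alphabet (wrapping around).
Applying that to "tekeolibvsm" gives "qbhblifyspj".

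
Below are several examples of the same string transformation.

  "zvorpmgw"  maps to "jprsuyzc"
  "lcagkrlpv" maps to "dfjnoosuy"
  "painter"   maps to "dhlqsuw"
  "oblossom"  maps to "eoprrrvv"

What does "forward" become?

dgiruuz

What's happening: sort the characters into alphabetical order, then shift every letter 3 places forward in the alphabet (wrapping around).
So "forward" becomes "dgiruuz".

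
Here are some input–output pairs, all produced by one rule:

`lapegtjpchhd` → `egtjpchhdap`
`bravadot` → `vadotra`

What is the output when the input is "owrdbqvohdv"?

dbqvohdvwr

In each case the input is transformed by: delete the first character, then move the first 2 characters to the end (rotate left by 2).
On "owrdbqvohdv": the first step gives "wrdbqvohdv", and the second then gives "dbqvohdvwr".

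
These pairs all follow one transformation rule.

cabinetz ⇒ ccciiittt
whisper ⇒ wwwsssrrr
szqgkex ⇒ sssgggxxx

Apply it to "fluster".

fffsssrrr

What's happening: keep one character in every 3, starting at position 1 (positions 1st, 4th, 7th, ...), then repeat every character 3 times.
Applying both steps to "fluster": "fsr", then "fffsssrrr".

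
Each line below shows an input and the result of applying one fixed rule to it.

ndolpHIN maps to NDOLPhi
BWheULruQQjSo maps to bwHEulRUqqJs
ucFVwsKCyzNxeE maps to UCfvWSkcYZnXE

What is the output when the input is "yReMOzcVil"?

The pattern: delete the last character, then flip the case of every letter.
Working it through for "yReMOzcVil": intermediate "yReMOzcVi", final "YrEmoZCvI".
(Check on "ndolpHIN": → "ndolpHI" → "NDOLPhi" ✓)

YrEmoZCvI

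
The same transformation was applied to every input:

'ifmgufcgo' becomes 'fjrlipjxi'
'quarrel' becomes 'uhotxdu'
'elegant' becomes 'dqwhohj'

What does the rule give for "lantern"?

huqodqw

The pattern: move the last 3 characters to the front (rotate right by 3), then shift every letter 3 places forward in the alphabet (wrapping around).
So "lantern" becomes "huqodqw".
(Check on "ifmgufcgo": → "cgoifmguf" → "fjrlipjxi" ✓)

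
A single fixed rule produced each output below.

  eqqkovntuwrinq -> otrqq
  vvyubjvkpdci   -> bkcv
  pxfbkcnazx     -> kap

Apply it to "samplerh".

lhm

What's happening: move the first 3 characters to the end (rotate left by 3), then keep one character in every 3, starting at position 2 (positions 2nd, 5th, 8th, ...).
Starting from "samplerh": after the first operation, "plerhsam"; after the second, "lhm".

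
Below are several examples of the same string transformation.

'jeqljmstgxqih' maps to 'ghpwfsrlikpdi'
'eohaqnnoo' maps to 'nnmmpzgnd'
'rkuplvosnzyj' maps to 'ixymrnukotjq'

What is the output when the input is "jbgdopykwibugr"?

Looking at the pairs, the operation is to reverse the string, then shift every letter 1 place backward in the alphabet (wrapping around).
Working it through for "jbgdopykwibugr": intermediate "rgubiwkypodgbj", final "qftahvjxoncfai".

qftahvjxoncfai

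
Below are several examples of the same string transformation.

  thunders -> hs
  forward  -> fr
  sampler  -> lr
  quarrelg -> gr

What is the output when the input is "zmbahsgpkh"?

The transformation: sort the characters into alphabetical order, then keep one character in every 3, starting at position 3 (positions 3rd, 6th, 9th, ...).
Starting from "zmbahsgpkh": after the first operation, "abghhkmpsz"; after the second, "gks".

gks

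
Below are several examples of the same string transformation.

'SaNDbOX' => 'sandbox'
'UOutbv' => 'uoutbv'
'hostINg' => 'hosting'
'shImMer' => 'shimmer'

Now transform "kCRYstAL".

kcrystal

In each case the input is transformed by: convert every letter to lowercase.
Doing the same to "kCRYstAL": "kcrystal".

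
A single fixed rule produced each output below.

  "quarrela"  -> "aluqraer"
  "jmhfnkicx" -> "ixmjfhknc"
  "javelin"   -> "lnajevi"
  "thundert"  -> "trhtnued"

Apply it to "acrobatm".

mtcaorab

What's happening: swap each adjacent pair of characters (1↔2, 3↔4, ...), then move the last 2 characters to the front (rotate right by 2).
Applying both steps to "acrobatm": "caorabmt", then "mtcaorab".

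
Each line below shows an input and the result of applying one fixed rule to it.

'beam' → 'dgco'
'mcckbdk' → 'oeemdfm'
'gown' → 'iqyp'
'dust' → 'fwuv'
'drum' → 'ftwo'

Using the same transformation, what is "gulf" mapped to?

Each output is the input with this applied: shift every letter 2 places forward in the alphabet (wrapping around).
On "gulf" that produces "iwnh".

iwnh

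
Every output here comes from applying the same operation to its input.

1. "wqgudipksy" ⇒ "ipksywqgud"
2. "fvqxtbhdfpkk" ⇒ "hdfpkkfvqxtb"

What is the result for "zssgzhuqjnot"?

The transformation: swap the front and back halves of the string.
Doing the same to "zssgzhuqjnot": "uqjnotzssgzh".

uqjnotzssgzh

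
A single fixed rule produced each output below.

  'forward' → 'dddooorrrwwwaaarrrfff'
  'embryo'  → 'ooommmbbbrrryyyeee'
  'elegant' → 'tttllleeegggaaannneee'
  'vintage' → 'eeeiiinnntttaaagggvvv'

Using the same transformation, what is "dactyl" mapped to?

lllaaaccctttyyyddd

The transformation: swap the first and last characters, then repeat every character 3 times.
Applying that to "dactyl" gives "lllaaaccctttyyyddd".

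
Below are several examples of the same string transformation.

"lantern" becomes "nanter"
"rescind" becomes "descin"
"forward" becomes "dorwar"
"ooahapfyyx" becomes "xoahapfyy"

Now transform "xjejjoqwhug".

gjejjoqwhu

The transformation: swap the first and last characters, then delete the last character.
Starting from "xjejjoqwhug": after the first operation, "gjejjoqwhux"; after the second, "gjejjoqwhu".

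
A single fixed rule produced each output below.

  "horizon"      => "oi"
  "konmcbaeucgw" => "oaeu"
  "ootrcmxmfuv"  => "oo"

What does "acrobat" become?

ao

The pattern: delete the last 3 characters, then keep only the vowels.
Applying both steps to "acrobat": "acro", then "ao".
(Check on "konmcbaeucgw": → "konmcbaeu" → "oaeu" ✓)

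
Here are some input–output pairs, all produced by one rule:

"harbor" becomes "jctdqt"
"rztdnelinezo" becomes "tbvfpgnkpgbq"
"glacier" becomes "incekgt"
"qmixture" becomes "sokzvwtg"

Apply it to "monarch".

oqpctej

In each case the input is transformed by: shift every letter 2 places forward in the alphabet (wrapping around).
Doing the same to "monarch": "oqpctej".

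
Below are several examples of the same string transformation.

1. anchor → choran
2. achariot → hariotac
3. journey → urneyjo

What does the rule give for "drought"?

oughtdr

Looking at the pairs, the operation is to move the first 2 characters to the end (rotate left by 2).
Applying that to "drought" gives "oughtdr".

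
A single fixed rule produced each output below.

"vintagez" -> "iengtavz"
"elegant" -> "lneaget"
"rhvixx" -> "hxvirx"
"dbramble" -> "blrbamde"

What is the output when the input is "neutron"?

The transformation: take characters alternately from the front and the back (1st, last, 2nd, 2nd-last, ...), then move the first 2 characters to the end (rotate left by 2).
On "neutron": the first step gives "nneourt", and the second then gives "eourtnn".

eourtnn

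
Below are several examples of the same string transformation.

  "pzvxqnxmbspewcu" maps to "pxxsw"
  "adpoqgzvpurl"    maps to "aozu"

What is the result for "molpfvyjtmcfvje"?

Each output is the input with this applied: keep one character in every 3, starting at position 1 (positions 1st, 4th, 7th, ...).
"molpfvyjtmcfvje" → "mpymv".

mpymv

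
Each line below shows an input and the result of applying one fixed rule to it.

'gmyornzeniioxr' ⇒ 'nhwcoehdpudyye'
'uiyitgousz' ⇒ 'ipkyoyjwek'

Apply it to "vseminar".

Looking at the pairs, the operation is to move the last 2 characters to the front (rotate right by 2), then shift every letter 10 places backward in the alphabet (wrapping around).
Applying both steps to "vseminar": "arvsemin", then "qhliucyd".

qhliucyd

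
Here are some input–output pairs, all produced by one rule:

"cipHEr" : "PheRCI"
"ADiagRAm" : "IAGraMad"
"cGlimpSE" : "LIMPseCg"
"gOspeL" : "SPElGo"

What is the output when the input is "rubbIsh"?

The pattern: move the first 2 characters to the end (rotate left by 2), then flip the case of every letter.
On "rubbIsh": the first step gives "bbIshru", and the second then gives "BBiSHRU".

BBiSHRU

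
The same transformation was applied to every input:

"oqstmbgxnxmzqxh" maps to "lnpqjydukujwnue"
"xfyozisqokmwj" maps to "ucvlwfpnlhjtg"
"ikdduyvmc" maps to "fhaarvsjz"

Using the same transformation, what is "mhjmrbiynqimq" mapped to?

Looking at the pairs, the operation is to shift every letter 3 places backward in the alphabet (wrapping around).
Doing the same to "mhjmrbiynqimq": "jegjoyfvknfjn".

jegjoyfvknfjn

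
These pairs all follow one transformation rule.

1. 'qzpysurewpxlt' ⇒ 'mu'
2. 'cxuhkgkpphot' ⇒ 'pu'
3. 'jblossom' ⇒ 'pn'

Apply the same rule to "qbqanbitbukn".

lo

The transformation: shift every letter 1 place forward in the alphabet (wrapping around), then keep only the last 2 characters.
Applying both steps to "qbqanbitbukn": "rcrbocjucvlo", then "lo".
(Check on "jblossom": → "kcmpttpn" → "pn" ✓)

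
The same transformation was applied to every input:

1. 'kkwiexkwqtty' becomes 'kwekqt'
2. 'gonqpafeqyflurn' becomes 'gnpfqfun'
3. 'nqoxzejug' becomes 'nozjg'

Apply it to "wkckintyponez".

wcitpnz

The transformation: keep every other character starting from the first (positions 1st, 3rd, 5th, ...).
Doing the same to "wkckintyponez": "wcitpnz".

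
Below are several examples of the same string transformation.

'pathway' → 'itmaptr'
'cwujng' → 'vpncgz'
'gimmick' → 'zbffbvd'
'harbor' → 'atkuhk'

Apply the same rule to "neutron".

Looking at the pairs, the operation is to shift every letter 7 places backward in the alphabet (wrapping around).
"neutron" → "gxnmkhg".

gxnmkhg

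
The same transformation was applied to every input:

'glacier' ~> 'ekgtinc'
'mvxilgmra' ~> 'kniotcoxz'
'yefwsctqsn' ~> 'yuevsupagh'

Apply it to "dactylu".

vanwfce

What's happening: move the first 3 characters to the end (rotate left by 3), then shift every letter 2 places forward in the alphabet (wrapping around).
"dactylu" → "tyludac" → "vanwfce".
(Check on "mvxilgmra": → "ilgmramvx" → "kniotcoxz" ✓)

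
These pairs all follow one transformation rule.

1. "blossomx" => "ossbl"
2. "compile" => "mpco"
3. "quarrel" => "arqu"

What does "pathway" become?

What's happening: delete the last 3 characters, then move the first 2 characters to the end (rotate left by 2).
"pathway" → "thpa".

thpa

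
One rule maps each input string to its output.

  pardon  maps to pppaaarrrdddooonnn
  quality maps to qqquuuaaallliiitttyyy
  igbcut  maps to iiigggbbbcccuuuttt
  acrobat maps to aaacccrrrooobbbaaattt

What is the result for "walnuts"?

What's happening: repeat every character 3 times.
"walnuts" → "wwwaaalllnnnuuutttsss".

wwwaaalllnnnuuutttsss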